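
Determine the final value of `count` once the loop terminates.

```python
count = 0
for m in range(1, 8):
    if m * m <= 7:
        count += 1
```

Let's trace through this code step by step.

Initialize: count = 0
Entering loop: for m in range(1, 8):
After iteration 1: m = 1, count = 1
After iteration 2: m = 2, count = 2
After iteration 3: m = 3, count = 2
After iteration 4: m = 4, count = 2
After iteration 5: m = 5, count = 2
After iteration 6: m = 6, count = 2
After iteration 7: m = 7, count = 2
Loop ends.

Final answer: 2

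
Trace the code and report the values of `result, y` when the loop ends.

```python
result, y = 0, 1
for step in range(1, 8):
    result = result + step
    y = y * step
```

Let's trace through this code step by step.

Initialize: result = 0
Initialize: y = 1
Entering loop: for step in range(1, 8):
After iteration 1: step = 1, result = 1, y = 1
After iteration 2: step = 2, result = 3, y = 2
After iteration 3: step = 3, result = 6, y = 6
After iteration 4: step = 4, result = 10, y = 24
After iteration 5: step = 5, result = 15, y = 120
After iteration 6: step = 6, result = 21, y = 720
After iteration 7: step = 7, result = 28, y = 5040
Loop ends.

Final answer: 28, 5040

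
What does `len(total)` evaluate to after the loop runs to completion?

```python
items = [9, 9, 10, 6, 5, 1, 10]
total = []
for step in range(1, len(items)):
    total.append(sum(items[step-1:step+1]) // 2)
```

Let's trace through this code step by step.

Initialize: items = [9, 9, 10, 6, 5, 1, 10]
Initialize: total = []
Entering loop: for step in range(1, len(items)):
After iteration 1: step = 1, total = [9]
After iteration 2: step = 2, total = [9, 9]
After iteration 3: step = 3, total = [9, 9, 8]
After iteration 4: step = 4, total = [9, 9, 8, 5]
After iteration 5: step = 5, total = [9, 9, 8, 5, 3]
After iteration 6: step = 6, total = [9, 9, 8, 5, 3, 5]
Loop ends.
len(total) = 6

Final answer: 6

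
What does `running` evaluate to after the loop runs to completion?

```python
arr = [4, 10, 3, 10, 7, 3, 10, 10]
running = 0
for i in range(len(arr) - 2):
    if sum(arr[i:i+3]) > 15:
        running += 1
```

Let's trace through this code step by step.

Initialize: arr = [4, 10, 3, 10, 7, 3, 10, 10]
Initialize: running = 0
Entering loop: for i in range(len(arr) - 2):
After iteration 1: i = 0, running = 1
After iteration 2: i = 1, running = 2
After iteration 3: i = 2, running = 3
After iteration 4: i = 3, running = 4
After iteration 5: i = 4, running = 5
After iteration 6: i = 5, running = 6
Loop ends.

Final answer: 6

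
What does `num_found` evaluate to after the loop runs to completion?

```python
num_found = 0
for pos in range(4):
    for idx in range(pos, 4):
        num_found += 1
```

Let's trace through this code step by step.

Initialize: num_found = 0
Entering loop: for pos in range(4):
After iteration 1: pos = 0, num_found = 4
After iteration 2: pos = 1, num_found = 7
After iteration 3: pos = 2, num_found = 9
After iteration 4: pos = 3, num_found = 10
Loop ends.

Final answer: 10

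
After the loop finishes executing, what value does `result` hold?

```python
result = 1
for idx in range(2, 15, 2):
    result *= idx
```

Let's trace through this code step by step.

Initialize: result = 1
Entering loop: for idx in range(2, 15, 2):
After iteration 1: idx = 2, result = 2
After iteration 2: idx = 4, result = 8
After iteration 3: idx = 6, result = 48
After iteration 4: idx = 8, result = 384
After iteration 5: idx = 10, result = 3840
After iteration 6: idx = 12, result = 46080
After iteration 7: idx = 14, result = 645120
Loop ends.

Final answer: 645120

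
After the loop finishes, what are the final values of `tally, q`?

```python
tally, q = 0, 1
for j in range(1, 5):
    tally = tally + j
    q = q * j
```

Let's trace through this code step by step.

Initialize: tally = 0
Initialize: q = 1
Entering loop: for j in range(1, 5):
After iteration 1: j = 1, tally = 1, q = 1
After iteration 2: j = 2, tally = 3, q = 2
After iteration 3: j = 3, tally = 6, q = 6
After iteration 4: j = 4, tally = 10, q = 24
Loop ends.

Final answer: 10, 24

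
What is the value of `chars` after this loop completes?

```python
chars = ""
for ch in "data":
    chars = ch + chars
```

Let's trace through this code step by step.

Initialize: chars = ''
Entering loop: for ch in "data":
After iteration 1: ch = 'd', chars = 'd'
After iteration 2: ch = 'a', chars = 'ad'
After iteration 3: ch = 't', chars = 'tad'
After iteration 4: ch = 'a', chars = 'atad'
Loop ends.

Final answer: 'atad'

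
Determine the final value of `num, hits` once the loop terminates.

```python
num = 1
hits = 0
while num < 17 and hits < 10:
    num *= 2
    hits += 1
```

Let's trace through this code step by step.

Initialize: num = 1
Initialize: hits = 0
Entering loop: while num < 17 and hits < 10:
After iteration 1: num = 2, hits = 1
After iteration 2: num = 4, hits = 2
After iteration 3: num = 8, hits = 3
After iteration 4: num = 16, hits = 4
After iteration 5: num = 32, hits = 5
Loop ends.

Final answer: 32, 5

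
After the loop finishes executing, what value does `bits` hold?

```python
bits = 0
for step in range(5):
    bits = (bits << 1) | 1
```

Let's trace through this code step by step.

Initialize: bits = 0
Entering loop: for step in range(5):
After iteration 1: step = 0, bits = 1
After iteration 2: step = 1, bits = 3
After iteration 3: step = 2, bits = 7
After iteration 4: step = 3, bits = 15
After iteration 5: step = 4, bits = 31
Loop ends.

Final answer: 31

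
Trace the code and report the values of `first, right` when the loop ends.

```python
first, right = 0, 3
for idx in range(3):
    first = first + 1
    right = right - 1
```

Let's trace through this code step by step.

Initialize: first = 0
Initialize: right = 3
Entering loop: for idx in range(3):
After iteration 1: idx = 0, first = 1, right = 2
After iteration 2: idx = 1, first = 2, right = 1
After iteration 3: idx = 2, first = 3, right = 0
Loop ends.

Final answer: 3, 0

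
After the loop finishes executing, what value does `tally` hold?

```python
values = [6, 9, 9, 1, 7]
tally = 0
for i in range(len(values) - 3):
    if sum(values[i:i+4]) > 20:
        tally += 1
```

Let's trace through this code step by step.

Initialize: values = [6, 9, 9, 1, 7]
Initialize: tally = 0
Entering loop: for i in range(len(values) - 3):
After iteration 1: i = 0, tally = 1
After iteration 2: i = 1, tally = 2
Loop ends.

Final answer: 2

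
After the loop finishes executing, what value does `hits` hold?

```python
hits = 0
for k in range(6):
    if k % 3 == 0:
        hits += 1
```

Let's trace through this code step by step.

Initialize: hits = 0
Entering loop: for k in range(6):
After iteration 1: k = 0, hits = 1
After iteration 2: k = 1, hits = 1
After iteration 3: k = 2, hits = 1
After iteration 4: k = 3, hits = 2
After iteration 5: k = 4, hits = 2
After iteration 6: k = 5, hits = 2
Loop ends.

Final answer: 2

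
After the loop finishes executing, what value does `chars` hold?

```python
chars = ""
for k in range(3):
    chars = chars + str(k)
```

Let's trace through this code step by step.

Initialize: chars = ''
Entering loop: for k in range(3):
After iteration 1: k = 0, chars = '0'
After iteration 2: k = 1, chars = '01'
After iteration 3: k = 2, chars = '012'
Loop ends.

Final answer: '012'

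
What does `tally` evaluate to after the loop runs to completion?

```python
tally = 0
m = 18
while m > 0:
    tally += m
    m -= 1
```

Let's trace through this code step by step.

Initialize: tally = 0
Initialize: m = 18
Entering loop: while m > 0:
After iteration 1: tally = 18, m = 17
After iteration 2: tally = 35, m = 16
After iteration 3: tally = 51, m = 15
After iteration 4: tally = 66, m = 14
After iteration 5: tally = 80, m = 13
After iteration 6: tally = 93, m = 12
After iteration 7: tally = 105, m = 11
After iteration 8: tally = 116, m = 10
After iteration 9: tally = 126, m = 9
After iteration 10: tally = 135, m = 8
After iteration 11: tally = 143, m = 7
After iteration 12: tally = 150, m = 6
After iteration 13: tally = 156, m = 5
After iteration 14: tally = 161, m = 4
After iteration 15: tally = 165, m = 3
After iteration 16: tally = 168, m = 2
After iteration 17: tally = 170, m = 1
After iteration 18: tally = 171, m = 0
Loop ends.

Final answer: 171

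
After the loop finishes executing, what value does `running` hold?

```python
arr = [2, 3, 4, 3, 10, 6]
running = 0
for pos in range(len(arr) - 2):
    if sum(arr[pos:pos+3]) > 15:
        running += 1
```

Let's trace through this code step by step.

Initialize: arr = [2, 3, 4, 3, 10, 6]
Initialize: running = 0
Entering loop: for pos in range(len(arr) - 2):
After iteration 1: pos = 0, running = 0
After iteration 2: pos = 1, running = 0
After iteration 3: pos = 2, running = 1
After iteration 4: pos = 3, running = 2
Loop ends.

Final answer: 2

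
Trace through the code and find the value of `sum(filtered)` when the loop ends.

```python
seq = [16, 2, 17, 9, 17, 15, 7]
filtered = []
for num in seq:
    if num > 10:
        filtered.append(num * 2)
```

Let's trace through this code step by step.

Initialize: seq = [16, 2, 17, 9, 17, 15, 7]
Initialize: filtered = []
Entering loop: for num in seq:
After iteration 1: num = 16, filtered = [32]
After iteration 2: num = 2, filtered = [32]
After iteration 3: num = 17, filtered = [32, 34]
After iteration 4: num = 9, filtered = [32, 34]
After iteration 5: num = 17, filtered = [32, 34, 34]
After iteration 6: num = 15, filtered = [32, 34, 34, 30]
After iteration 7: num = 7, filtered = [32, 34, 34, 30]
Loop ends.
sum(filtered) = 130

Final answer: 130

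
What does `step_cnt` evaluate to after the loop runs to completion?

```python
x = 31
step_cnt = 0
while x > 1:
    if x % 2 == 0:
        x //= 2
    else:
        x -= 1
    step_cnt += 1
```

Let's trace through this code step by step.

Initialize: x = 31
Initialize: step_cnt = 0
Entering loop: while x > 1:
After iteration 1: x = 30, step_cnt = 1
After iteration 2: x = 15, step_cnt = 2
After iteration 3: x = 14, step_cnt = 3
After iteration 4: x = 7, step_cnt = 4
After iteration 5: x = 6, step_cnt = 5
After iteration 6: x = 3, step_cnt = 6
After iteration 7: x = 2, step_cnt = 7
After iteration 8: x = 1, step_cnt = 8
Loop ends.

Final answer: 8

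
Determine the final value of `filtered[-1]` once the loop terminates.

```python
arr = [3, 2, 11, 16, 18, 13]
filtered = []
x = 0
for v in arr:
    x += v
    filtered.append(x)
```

Let's trace through this code step by step.

Initialize: arr = [3, 2, 11, 16, 18, 13]
Initialize: filtered = []
Initialize: x = 0
Entering loop: for v in arr:
After iteration 1: v = 3, filtered = [3], x = 3
After iteration 2: v = 2, filtered = [3, 5], x = 5
After iteration 3: v = 11, filtered = [3, 5, 16], x = 16
After iteration 4: v = 16, filtered = [3, 5, 16, 32], x = 32
After iteration 5: v = 18, filtered = [3, 5, 16, 32, 50], x = 50
After iteration 6: v = 13, filtered = [3, 5, 16, 32, 50, 63], x = 63
Loop ends.
filtered[-1] = 63

Final answer: 63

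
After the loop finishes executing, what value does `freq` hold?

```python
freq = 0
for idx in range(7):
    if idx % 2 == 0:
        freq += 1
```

Let's trace through this code step by step.

Initialize: freq = 0
Entering loop: for idx in range(7):
After iteration 1: idx = 0, freq = 1
After iteration 2: idx = 1, freq = 1
After iteration 3: idx = 2, freq = 2
After iteration 4: idx = 3, freq = 2
After iteration 5: idx = 4, freq = 3
After iteration 6: idx = 5, freq = 3
After iteration 7: idx = 6, freq = 4
Loop ends.

Final answer: 4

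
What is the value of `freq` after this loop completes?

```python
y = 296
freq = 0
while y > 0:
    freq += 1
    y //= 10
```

Let's trace through this code step by step.

Initialize: y = 296
Initialize: freq = 0
Entering loop: while y > 0:
After iteration 1: y = 29, freq = 1
After iteration 2: y = 2, freq = 2
After iteration 3: y = 0, freq = 3
Loop ends.

Final answer: 3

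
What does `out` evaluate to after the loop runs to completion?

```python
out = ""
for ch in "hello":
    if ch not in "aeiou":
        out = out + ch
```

Let's trace through this code step by step.

Initialize: out = ''
Entering loop: for ch in "hello":
After iteration 1: ch = 'h', out = 'h'
After iteration 2: ch = 'e', out = 'h'
After iteration 3: ch = 'l', out = 'hl'
After iteration 4: ch = 'l', out = 'hll'
After iteration 5: ch = 'o', out = 'hll'
Loop ends.

Final answer: 'hll'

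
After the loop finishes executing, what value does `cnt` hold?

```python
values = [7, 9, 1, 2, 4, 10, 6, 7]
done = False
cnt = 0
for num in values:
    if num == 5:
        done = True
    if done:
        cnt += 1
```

Let's trace through this code step by step.

Initialize: values = [7, 9, 1, 2, 4, 10, 6, 7]
Initialize: done = False
Initialize: cnt = 0
Entering loop: for num in values:
After iteration 1: num = 7, cnt = 0
After iteration 2: num = 9, cnt = 0
After iteration 3: num = 1, cnt = 0
After iteration 4: num = 2, cnt = 0
After iteration 5: num = 4, cnt = 0
After iteration 6: num = 10, cnt = 0
After iteration 7: num = 6, cnt = 0
After iteration 8: num = 7, cnt = 0
Loop ends.

Final answer: 0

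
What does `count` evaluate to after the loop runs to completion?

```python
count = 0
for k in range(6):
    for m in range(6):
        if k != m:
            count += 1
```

Let's trace through this code step by step.

Initialize: count = 0
Entering loop: for k in range(6):
After iteration 1: k = 0, count = 5
After iteration 2: k = 1, count = 10
After iteration 3: k = 2, count = 15
After iteration 4: k = 3, count = 20
After iteration 5: k = 4, count = 25
After iteration 6: k = 5, count = 30
Loop ends.

Final answer: 30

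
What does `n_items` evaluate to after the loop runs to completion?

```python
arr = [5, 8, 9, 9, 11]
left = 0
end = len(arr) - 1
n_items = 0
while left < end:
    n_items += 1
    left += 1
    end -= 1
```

Let's trace through this code step by step.

Initialize: arr = [5, 8, 9, 9, 11]
Initialize: left = 0
Initialize: end = 4
Initialize: n_items = 0
Entering loop: while left < end:
After iteration 1: left = 1, end = 3, n_items = 1
After iteration 2: left = 2, end = 2, n_items = 2
Loop ends.

Final answer: 2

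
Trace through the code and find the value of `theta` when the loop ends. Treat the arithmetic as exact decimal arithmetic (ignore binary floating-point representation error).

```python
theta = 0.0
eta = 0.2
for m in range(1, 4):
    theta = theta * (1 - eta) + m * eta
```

Let's trace through this code step by step.

Initialize: theta = 0.0
Initialize: eta = 0.2
Entering loop: for m in range(1, 4):
After iteration 1: m = 1, theta = 0.2
After iteration 2: m = 2, theta = 0.56
After iteration 3: m = 3, theta = 1.048
Loop ends.

Final answer: 1.048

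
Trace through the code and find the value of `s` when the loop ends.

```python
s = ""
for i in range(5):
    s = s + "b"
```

Let's trace through this code step by step.

Initialize: s = ''
Entering loop: for i in range(5):
After iteration 1: i = 0, s = 'b'
After iteration 2: i = 1, s = 'bb'
After iteration 3: i = 2, s = 'bbb'
After iteration 4: i = 3, s = 'bbbb'
After iteration 5: i = 4, s = 'bbbbb'
Loop ends.

Final answer: 'bbbbb'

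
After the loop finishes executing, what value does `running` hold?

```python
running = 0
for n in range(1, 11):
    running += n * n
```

Let's trace through this code step by step.

Initialize: running = 0
Entering loop: for n in range(1, 11):
After iteration 1: n = 1, running = 1
After iteration 2: n = 2, running = 5
After iteration 3: n = 3, running = 14
After iteration 4: n = 4, running = 30
After iteration 5: n = 5, running = 55
After iteration 6: n = 6, running = 91
After iteration 7: n = 7, running = 140
After iteration 8: n = 8, running = 204
After iteration 9: n = 9, running = 285
After iteration 10: n = 10, running = 385
Loop ends.

Final answer: 385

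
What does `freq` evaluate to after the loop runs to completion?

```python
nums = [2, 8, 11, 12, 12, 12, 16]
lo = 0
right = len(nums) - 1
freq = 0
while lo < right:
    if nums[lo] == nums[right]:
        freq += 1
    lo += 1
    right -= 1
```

Let's trace through this code step by step.

Initialize: nums = [2, 8, 11, 12, 12, 12, 16]
Initialize: lo = 0
Initialize: right = 6
Initialize: freq = 0
Entering loop: while lo < right:
After iteration 1: lo = 1, right = 5, freq = 0
After iteration 2: lo = 2, right = 4, freq = 0
After iteration 3: lo = 3, right = 3, freq = 0
Loop ends.

Final answer: 0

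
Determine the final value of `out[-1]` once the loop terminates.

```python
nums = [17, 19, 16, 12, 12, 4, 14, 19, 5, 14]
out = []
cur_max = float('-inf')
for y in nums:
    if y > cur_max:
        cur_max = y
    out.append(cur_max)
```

Let's trace through this code step by step.

Initialize: nums = [17, 19, 16, 12, 12, 4, 14, 19, 5, 14]
Initialize: out = []
Initialize: cur_max = -inf
Entering loop: for y in nums:
After iteration 1: y = 17, out = [17], cur_max = 17
After iteration 2: y = 19, out = [17, 19], cur_max = 19
After iteration 3: y = 16, out = [17, 19, 19], cur_max = 19
After iteration 4: y = 12, out = [17, 19, 19, 19], cur_max = 19
After iteration 5: y = 12, out = [17, 19, 19, 19, 19], cur_max = 19
After iteration 6: y = 4, out = [17, 19, 19, 19, 19, 19], cur_max = 19
After iteration 7: y = 14, out = [17, 19, 19, 19, 19, 19, 19], cur_max = 19
After iteration 8: y = 19, out = [17, 19, 19, 19, 19, 19, 19, 19], cur_max = 19
After iteration 9: y = 5, out = [17, 19, 19, 19, 19, 19, 19, 19, 19], cur_max = 19
After iteration 10: y = 14, out = [17, 19, 19, 19, 19, 19, 19, 19, 19, 19], cur_max = 19
Loop ends.
out[-1] = 19

Final answer: 19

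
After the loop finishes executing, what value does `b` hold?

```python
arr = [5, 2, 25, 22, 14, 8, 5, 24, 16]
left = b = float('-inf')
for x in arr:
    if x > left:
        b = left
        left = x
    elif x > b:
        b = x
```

Let's trace through this code step by step.

Initialize: arr = [5, 2, 25, 22, 14, 8, 5, 24, 16]
Initialize: left = -inf
Initialize: b = -inf
Entering loop: for x in arr:
After iteration 1: x = 5, left = 5, b = -inf
After iteration 2: x = 2, left = 5, b = 2
After iteration 3: x = 25, left = 25, b = 5
After iteration 4: x = 22, left = 25, b = 22
After iteration 5: x = 14, left = 25, b = 22
After iteration 6: x = 8, left = 25, b = 22
After iteration 7: x = 5, left = 25, b = 22
After iteration 8: x = 24, left = 25, b = 24
After iteration 9: x = 16, left = 25, b = 24
Loop ends.

Final answer: 24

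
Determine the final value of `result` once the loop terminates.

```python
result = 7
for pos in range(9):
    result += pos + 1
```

Let's trace through this code step by step.

Initialize: result = 7
Entering loop: for pos in range(9):
After iteration 1: pos = 0, result = 8
After iteration 2: pos = 1, result = 10
After iteration 3: pos = 2, result = 13
After iteration 4: pos = 3, result = 17
After iteration 5: pos = 4, result = 22
After iteration 6: pos = 5, result = 28
After iteration 7: pos = 6, result = 35
After iteration 8: pos = 7, result = 43
After iteration 9: pos = 8, result = 52
Loop ends.

Final answer: 52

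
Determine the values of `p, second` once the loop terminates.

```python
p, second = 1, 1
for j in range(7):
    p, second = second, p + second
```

Let's trace through this code step by step.

Initialize: p = 1
Initialize: second = 1
Entering loop: for j in range(7):
After iteration 1: j = 0, p = 1, second = 2
After iteration 2: j = 1, p = 2, second = 3
After iteration 3: j = 2, p = 3, second = 5
After iteration 4: j = 3, p = 5, second = 8
After iteration 5: j = 4, p = 8, second = 13
After iteration 6: j = 5, p = 13, second = 21
After iteration 7: j = 6, p = 21, second = 34
Loop ends.

Final answer: 21, 34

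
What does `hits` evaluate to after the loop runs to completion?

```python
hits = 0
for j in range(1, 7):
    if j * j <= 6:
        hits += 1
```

Let's trace through this code step by step.

Initialize: hits = 0
Entering loop: for j in range(1, 7):
After iteration 1: j = 1, hits = 1
After iteration 2: j = 2, hits = 2
After iteration 3: j = 3, hits = 2
After iteration 4: j = 4, hits = 2
After iteration 5: j = 5, hits = 2
After iteration 6: j = 6, hits = 2
Loop ends.

Final answer: 2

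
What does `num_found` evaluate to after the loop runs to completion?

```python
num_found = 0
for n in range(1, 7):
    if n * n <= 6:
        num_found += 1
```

Let's trace through this code step by step.

Initialize: num_found = 0
Entering loop: for n in range(1, 7):
After iteration 1: n = 1, num_found = 1
After iteration 2: n = 2, num_found = 2
After iteration 3: n = 3, num_found = 2
After iteration 4: n = 4, num_found = 2
After iteration 5: n = 5, num_found = 2
After iteration 6: n = 6, num_found = 2
Loop ends.

Final answer: 2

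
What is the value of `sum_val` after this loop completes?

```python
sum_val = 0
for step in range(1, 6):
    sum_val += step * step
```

Let's trace through this code step by step.

Initialize: sum_val = 0
Entering loop: for step in range(1, 6):
After iteration 1: step = 1, sum_val = 1
After iteration 2: step = 2, sum_val = 5
After iteration 3: step = 3, sum_val = 14
After iteration 4: step = 4, sum_val = 30
After iteration 5: step = 5, sum_val = 55
Loop ends.

Final answer: 55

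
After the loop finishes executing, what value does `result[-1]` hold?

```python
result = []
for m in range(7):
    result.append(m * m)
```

Let's trace through this code step by step.

Initialize: result = []
Entering loop: for m in range(7):
After iteration 1: m = 0, result = [0]
After iteration 2: m = 1, result = [0, 1]
After iteration 3: m = 2, result = [0, 1, 4]
After iteration 4: m = 3, result = [0, 1, 4, 9]
After iteration 5: m = 4, result = [0, 1, 4, 9, 16]
After iteration 6: m = 5, result = [0, 1, 4, 9, 16, 25]
After iteration 7: m = 6, result = [0, 1, 4, 9, 16, 25, 36]
Loop ends.
result[-1] = 36

Final answer: 36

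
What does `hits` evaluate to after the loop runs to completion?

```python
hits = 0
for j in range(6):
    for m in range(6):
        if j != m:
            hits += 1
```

Let's trace through this code step by step.

Initialize: hits = 0
Entering loop: for j in range(6):
After iteration 1: j = 0, hits = 5
After iteration 2: j = 1, hits = 10
After iteration 3: j = 2, hits = 15
After iteration 4: j = 3, hits = 20
After iteration 5: j = 4, hits = 25
After iteration 6: j = 5, hits = 30
Loop ends.

Final answer: 30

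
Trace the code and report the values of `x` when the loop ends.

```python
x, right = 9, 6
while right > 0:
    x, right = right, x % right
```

Let's trace through this code step by step.

Initialize: x = 9
Initialize: right = 6
Entering loop: while right > 0:
After iteration 1: x = 6, right = 3
After iteration 2: x = 3, right = 0
Loop ends.

Final answer: 3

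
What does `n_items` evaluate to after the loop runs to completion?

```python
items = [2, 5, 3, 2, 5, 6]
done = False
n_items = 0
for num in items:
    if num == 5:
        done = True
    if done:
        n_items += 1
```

Let's trace through this code step by step.

Initialize: items = [2, 5, 3, 2, 5, 6]
Initialize: done = False
Initialize: n_items = 0
Entering loop: for num in items:
After iteration 1: num = 2, done = False, n_items = 0
After iteration 2: num = 5, done = True, n_items = 1
After iteration 3: num = 3, done = True, n_items = 2
After iteration 4: num = 2, done = True, n_items = 3
After iteration 5: num = 5, done = True, n_items = 4
After iteration 6: num = 6, done = True, n_items = 5
Loop ends.

Final answer: 5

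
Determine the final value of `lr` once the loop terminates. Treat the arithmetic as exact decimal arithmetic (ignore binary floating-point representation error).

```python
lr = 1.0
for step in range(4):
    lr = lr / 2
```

Let's trace through this code step by step.

Initialize: lr = 1.0
Entering loop: for step in range(4):
After iteration 1: step = 0, lr = 0.5
After iteration 2: step = 1, lr = 0.25
After iteration 3: step = 2, lr = 0.125
After iteration 4: step = 3, lr = 0.0625
Loop ends.

Final answer: 0.0625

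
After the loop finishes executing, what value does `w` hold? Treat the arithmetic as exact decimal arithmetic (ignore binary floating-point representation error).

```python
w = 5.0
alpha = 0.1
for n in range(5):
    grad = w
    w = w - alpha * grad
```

Let's trace through this code step by step.

Initialize: w = 5.0
Initialize: alpha = 0.1
Entering loop: for n in range(5):
After iteration 1: n = 0, w = 4.5, grad = 5.0
After iteration 2: n = 1, w = 4.05, grad = 4.5
After iteration 3: n = 2, w = 3.645, grad = 4.05
After iteration 4: n = 3, w = 3.2805, grad = 3.645
After iteration 5: n = 4, w = 2.95245, grad = 3.2805
Loop ends.

Final answer: 2.95245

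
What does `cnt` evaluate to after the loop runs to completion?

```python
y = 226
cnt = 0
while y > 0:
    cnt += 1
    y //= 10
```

Let's trace through this code step by step.

Initialize: y = 226
Initialize: cnt = 0
Entering loop: while y > 0:
After iteration 1: y = 22, cnt = 1
After iteration 2: y = 2, cnt = 2
After iteration 3: y = 0, cnt = 3
Loop ends.

Final answer: 3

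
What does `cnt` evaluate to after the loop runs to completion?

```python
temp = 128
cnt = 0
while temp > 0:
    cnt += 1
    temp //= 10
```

Let's trace through this code step by step.

Initialize: temp = 128
Initialize: cnt = 0
Entering loop: while temp > 0:
After iteration 1: temp = 12, cnt = 1
After iteration 2: temp = 1, cnt = 2
After iteration 3: temp = 0, cnt = 3
Loop ends.

Final answer: 3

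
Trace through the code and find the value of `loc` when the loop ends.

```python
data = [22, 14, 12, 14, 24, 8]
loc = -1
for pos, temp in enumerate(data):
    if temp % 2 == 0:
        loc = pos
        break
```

Let's trace through this code step by step.

Initialize: data = [22, 14, 12, 14, 24, 8]
Initialize: loc = -1
Entering loop: for pos, temp in enumerate(data):
After iteration 1: pos = 0, temp = 22, loc = 0
Loop ends.

Final answer: 0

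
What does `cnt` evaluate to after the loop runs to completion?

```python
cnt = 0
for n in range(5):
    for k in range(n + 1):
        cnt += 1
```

Let's trace through this code step by step.

Initialize: cnt = 0
Entering loop: for n in range(5):
After iteration 1: n = 0, cnt = 1, k = 0
After iteration 2: n = 1, cnt = 3, k = 1
After iteration 3: n = 2, cnt = 6, k = 2
After iteration 4: n = 3, cnt = 10, k = 3
After iteration 5: n = 4, cnt = 15, k = 4
Loop ends.

Final answer: 15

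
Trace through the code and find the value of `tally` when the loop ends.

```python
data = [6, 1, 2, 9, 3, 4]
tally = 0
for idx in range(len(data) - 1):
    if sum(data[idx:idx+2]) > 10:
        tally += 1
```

Let's trace through this code step by step.

Initialize: data = [6, 1, 2, 9, 3, 4]
Initialize: tally = 0
Entering loop: for idx in range(len(data) - 1):
After iteration 1: idx = 0, tally = 0
After iteration 2: idx = 1, tally = 0
After iteration 3: idx = 2, tally = 1
After iteration 4: idx = 3, tally = 2
After iteration 5: idx = 4, tally = 2
Loop ends.

Final answer: 2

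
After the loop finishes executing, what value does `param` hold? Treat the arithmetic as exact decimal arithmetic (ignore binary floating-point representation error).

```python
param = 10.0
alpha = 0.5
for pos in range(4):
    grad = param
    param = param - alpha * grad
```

Let's trace through this code step by step.

Initialize: param = 10.0
Initialize: alpha = 0.5
Entering loop: for pos in range(4):
After iteration 1: pos = 0, param = 5.0, grad = 10.0
After iteration 2: pos = 1, param = 2.5, grad = 5.0
After iteration 3: pos = 2, param = 1.25, grad = 2.5
After iteration 4: pos = 3, param = 0.625, grad = 1.25
Loop ends.

Final answer: 0.625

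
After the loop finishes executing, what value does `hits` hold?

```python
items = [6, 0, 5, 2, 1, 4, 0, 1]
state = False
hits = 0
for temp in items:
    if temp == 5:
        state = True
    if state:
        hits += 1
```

Let's trace through this code step by step.

Initialize: items = [6, 0, 5, 2, 1, 4, 0, 1]
Initialize: state = False
Initialize: hits = 0
Entering loop: for temp in items:
After iteration 1: temp = 6, state = False, hits = 0
After iteration 2: temp = 0, state = False, hits = 0
After iteration 3: temp = 5, state = True, hits = 1
After iteration 4: temp = 2, state = True, hits = 2
After iteration 5: temp = 1, state = True, hits = 3
After iteration 6: temp = 4, state = True, hits = 4
After iteration 7: temp = 0, state = True, hits = 5
After iteration 8: temp = 1, state = True, hits = 6
Loop ends.

Final answer: 6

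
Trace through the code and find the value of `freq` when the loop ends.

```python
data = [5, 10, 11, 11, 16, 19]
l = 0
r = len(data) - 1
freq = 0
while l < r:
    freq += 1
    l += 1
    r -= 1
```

Let's trace through this code step by step.

Initialize: data = [5, 10, 11, 11, 16, 19]
Initialize: l = 0
Initialize: r = 5
Initialize: freq = 0
Entering loop: while l < r:
After iteration 1: l = 1, r = 4, freq = 1
After iteration 2: l = 2, r = 3, freq = 2
After iteration 3: l = 3, r = 2, freq = 3
Loop ends.

Final answer: 3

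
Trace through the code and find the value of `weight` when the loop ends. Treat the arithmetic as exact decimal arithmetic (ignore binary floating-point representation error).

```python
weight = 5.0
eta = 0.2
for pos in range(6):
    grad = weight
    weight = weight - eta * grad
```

Let's trace through this code step by step.

Initialize: weight = 5.0
Initialize: eta = 0.2
Entering loop: for pos in range(6):
After iteration 1: pos = 0, weight = 4.0, grad = 5.0
After iteration 2: pos = 1, weight = 3.2, grad = 4.0
After iteration 3: pos = 2, weight = 2.56, grad = 3.2
After iteration 4: pos = 3, weight = 2.048, grad = 2.56
After iteration 5: pos = 4, weight = 1.6384, grad = 2.048
After iteration 6: pos = 5, weight = 1.31072, grad = 1.6384
Loop ends.

Final answer: 1.31072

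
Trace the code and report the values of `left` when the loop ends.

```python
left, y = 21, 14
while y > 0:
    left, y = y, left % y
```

Let's trace through this code step by step.

Initialize: left = 21
Initialize: y = 14
Entering loop: while y > 0:
After iteration 1: left = 14, y = 7
After iteration 2: left = 7, y = 0
Loop ends.

Final answer: 7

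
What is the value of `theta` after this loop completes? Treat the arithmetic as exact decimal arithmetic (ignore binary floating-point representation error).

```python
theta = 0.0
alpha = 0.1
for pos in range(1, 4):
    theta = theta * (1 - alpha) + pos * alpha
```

Let's trace through this code step by step.

Initialize: theta = 0.0
Initialize: alpha = 0.1
Entering loop: for pos in range(1, 4):
After iteration 1: pos = 1, theta = 0.1
After iteration 2: pos = 2, theta = 0.29
After iteration 3: pos = 3, theta = 0.561
Loop ends.

Final answer: 0.561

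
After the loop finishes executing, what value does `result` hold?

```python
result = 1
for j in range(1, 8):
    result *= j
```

Let's trace through this code step by step.

Initialize: result = 1
Entering loop: for j in range(1, 8):
After iteration 1: j = 1, result = 1
After iteration 2: j = 2, result = 2
After iteration 3: j = 3, result = 6
After iteration 4: j = 4, result = 24
After iteration 5: j = 5, result = 120
After iteration 6: j = 6, result = 720
After iteration 7: j = 7, result = 5040
Loop ends.

Final answer: 5040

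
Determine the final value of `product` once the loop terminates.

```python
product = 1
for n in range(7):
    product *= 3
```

Let's trace through this code step by step.

Initialize: product = 1
Entering loop: for n in range(7):
After iteration 1: n = 0, product = 3
After iteration 2: n = 1, product = 9
After iteration 3: n = 2, product = 27
After iteration 4: n = 3, product = 81
After iteration 5: n = 4, product = 243
After iteration 6: n = 5, product = 729
After iteration 7: n = 6, product = 2187
Loop ends.

Final answer: 2187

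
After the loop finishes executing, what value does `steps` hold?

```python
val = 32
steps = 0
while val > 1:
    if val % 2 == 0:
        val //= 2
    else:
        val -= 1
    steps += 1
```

Let's trace through this code step by step.

Initialize: val = 32
Initialize: steps = 0
Entering loop: while val > 1:
After iteration 1: val = 16, steps = 1
After iteration 2: val = 8, steps = 2
After iteration 3: val = 4, steps = 3
After iteration 4: val = 2, steps = 4
After iteration 5: val = 1, steps = 5
Loop ends.

Final answer: 5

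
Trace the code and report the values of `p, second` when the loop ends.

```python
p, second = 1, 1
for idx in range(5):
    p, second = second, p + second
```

Let's trace through this code step by step.

Initialize: p = 1
Initialize: second = 1
Entering loop: for idx in range(5):
After iteration 1: idx = 0, p = 1, second = 2
After iteration 2: idx = 1, p = 2, second = 3
After iteration 3: idx = 2, p = 3, second = 5
After iteration 4: idx = 3, p = 5, second = 8
After iteration 5: idx = 4, p = 8, second = 13
Loop ends.

Final answer: 8, 13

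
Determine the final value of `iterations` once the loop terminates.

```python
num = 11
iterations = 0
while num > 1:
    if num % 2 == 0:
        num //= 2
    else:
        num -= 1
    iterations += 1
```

Let's trace through this code step by step.

Initialize: num = 11
Initialize: iterations = 0
Entering loop: while num > 1:
After iteration 1: num = 10, iterations = 1
After iteration 2: num = 5, iterations = 2
After iteration 3: num = 4, iterations = 3
After iteration 4: num = 2, iterations = 4
After iteration 5: num = 1, iterations = 5
Loop ends.

Final answer: 5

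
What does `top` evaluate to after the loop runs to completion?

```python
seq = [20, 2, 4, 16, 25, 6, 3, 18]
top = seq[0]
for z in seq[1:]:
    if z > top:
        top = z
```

Let's trace through this code step by step.

Initialize: seq = [20, 2, 4, 16, 25, 6, 3, 18]
Initialize: top = 20
Entering loop: for z in seq[1:]:
After iteration 1: z = 2, top = 20
After iteration 2: z = 4, top = 20
After iteration 3: z = 16, top = 20
After iteration 4: z = 25, top = 25
After iteration 5: z = 6, top = 25
After iteration 6: z = 3, top = 25
After iteration 7: z = 18, top = 25
Loop ends.

Final answer: 25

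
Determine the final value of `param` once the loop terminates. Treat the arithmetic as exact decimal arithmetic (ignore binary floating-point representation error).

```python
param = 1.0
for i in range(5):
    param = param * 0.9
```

Let's trace through this code step by step.

Initialize: param = 1.0
Entering loop: for i in range(5):
After iteration 1: i = 0, param = 0.9
After iteration 2: i = 1, param = 0.81
After iteration 3: i = 2, param = 0.729
After iteration 4: i = 3, param = 0.6561
After iteration 5: i = 4, param = 0.59049
Loop ends.

Final answer: 0.59049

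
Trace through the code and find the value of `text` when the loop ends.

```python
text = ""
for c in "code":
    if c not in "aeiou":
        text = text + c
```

Let's trace through this code step by step.

Initialize: text = ''
Entering loop: for c in "code":
After iteration 1: c = 'c', text = 'c'
After iteration 2: c = 'o', text = 'c'
After iteration 3: c = 'd', text = 'cd'
After iteration 4: c = 'e', text = 'cd'
Loop ends.

Final answer: 'cd'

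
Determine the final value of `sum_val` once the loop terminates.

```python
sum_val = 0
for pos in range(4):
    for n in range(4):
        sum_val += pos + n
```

Let's trace through this code step by step.

Initialize: sum_val = 0
Entering loop: for pos in range(4):
After iteration 1: pos = 0, sum_val = 6
After iteration 2: pos = 1, sum_val = 16
After iteration 3: pos = 2, sum_val = 30
After iteration 4: pos = 3, sum_val = 48
Loop ends.

Final answer: 48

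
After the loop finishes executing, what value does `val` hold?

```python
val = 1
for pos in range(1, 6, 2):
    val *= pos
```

Let's trace through this code step by step.

Initialize: val = 1
Entering loop: for pos in range(1, 6, 2):
After iteration 1: pos = 1, val = 1
After iteration 2: pos = 3, val = 3
After iteration 3: pos = 5, val = 15
Loop ends.

Final answer: 15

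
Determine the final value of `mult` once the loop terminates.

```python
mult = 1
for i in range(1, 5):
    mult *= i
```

Let's trace through this code step by step.

Initialize: mult = 1
Entering loop: for i in range(1, 5):
After iteration 1: i = 1, mult = 1
After iteration 2: i = 2, mult = 2
After iteration 3: i = 3, mult = 6
After iteration 4: i = 4, mult = 24
Loop ends.

Final answer: 24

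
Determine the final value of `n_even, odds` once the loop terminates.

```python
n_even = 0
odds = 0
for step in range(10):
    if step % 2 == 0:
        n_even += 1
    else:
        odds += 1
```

Let's trace through this code step by step.

Initialize: n_even = 0
Initialize: odds = 0
Entering loop: for step in range(10):
After iteration 1: step = 0, n_even = 1, odds = 0
After iteration 2: step = 1, n_even = 1, odds = 1
After iteration 3: step = 2, n_even = 2, odds = 1
After iteration 4: step = 3, n_even = 2, odds = 2
After iteration 5: step = 4, n_even = 3, odds = 2
After iteration 6: step = 5, n_even = 3, odds = 3
After iteration 7: step = 6, n_even = 4, odds = 3
After iteration 8: step = 7, n_even = 4, odds = 4
After iteration 9: step = 8, n_even = 5, odds = 4
After iteration 10: step = 9, n_even = 5, odds = 5
Loop ends.

Final answer: 5, 5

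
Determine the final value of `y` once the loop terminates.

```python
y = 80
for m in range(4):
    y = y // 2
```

Let's trace through this code step by step.

Initialize: y = 80
Entering loop: for m in range(4):
After iteration 1: m = 0, y = 40
After iteration 2: m = 1, y = 20
After iteration 3: m = 2, y = 10
After iteration 4: m = 3, y = 5
Loop ends.

Final answer: 5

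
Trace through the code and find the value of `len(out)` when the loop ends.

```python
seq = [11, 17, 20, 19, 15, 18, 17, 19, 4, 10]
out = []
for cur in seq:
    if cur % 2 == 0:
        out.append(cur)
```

Let's trace through this code step by step.

Initialize: seq = [11, 17, 20, 19, 15, 18, 17, 19, 4, 10]
Initialize: out = []
Entering loop: for cur in seq:
After iteration 1: cur = 11, out = []
After iteration 2: cur = 17, out = []
After iteration 3: cur = 20, out = [20]
After iteration 4: cur = 19, out = [20]
After iteration 5: cur = 15, out = [20]
After iteration 6: cur = 18, out = [20, 18]
After iteration 7: cur = 17, out = [20, 18]
After iteration 8: cur = 19, out = [20, 18]
After iteration 9: cur = 4, out = [20, 18, 4]
After iteration 10: cur = 10, out = [20, 18, 4, 10]
Loop ends.
len(out) = 4

Final answer: 4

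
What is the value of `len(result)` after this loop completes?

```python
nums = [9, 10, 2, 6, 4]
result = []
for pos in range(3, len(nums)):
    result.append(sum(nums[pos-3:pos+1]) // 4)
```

Let's trace through this code step by step.

Initialize: nums = [9, 10, 2, 6, 4]
Initialize: result = []
Entering loop: for pos in range(3, len(nums)):
After iteration 1: pos = 3, result = [6]
After iteration 2: pos = 4, result = [6, 5]
Loop ends.
len(result) = 2

Final answer: 2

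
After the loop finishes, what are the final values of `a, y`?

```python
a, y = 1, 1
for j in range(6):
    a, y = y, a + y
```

Let's trace through this code step by step.

Initialize: a = 1
Initialize: y = 1
Entering loop: for j in range(6):
After iteration 1: j = 0, a = 1, y = 2
After iteration 2: j = 1, a = 2, y = 3
After iteration 3: j = 2, a = 3, y = 5
After iteration 4: j = 3, a = 5, y = 8
After iteration 5: j = 4, a = 8, y = 13
After iteration 6: j = 5, a = 13, y = 21
Loop ends.

Final answer: 13, 21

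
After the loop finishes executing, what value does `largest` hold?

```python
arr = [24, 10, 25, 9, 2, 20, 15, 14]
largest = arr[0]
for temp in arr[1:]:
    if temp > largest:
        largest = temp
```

Let's trace through this code step by step.

Initialize: arr = [24, 10, 25, 9, 2, 20, 15, 14]
Initialize: largest = 24
Entering loop: for temp in arr[1:]:
After iteration 1: temp = 10, largest = 24
After iteration 2: temp = 25, largest = 25
After iteration 3: temp = 9, largest = 25
After iteration 4: temp = 2, largest = 25
After iteration 5: temp = 20, largest = 25
After iteration 6: temp = 15, largest = 25
After iteration 7: temp = 14, largest = 25
Loop ends.

Final answer: 25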